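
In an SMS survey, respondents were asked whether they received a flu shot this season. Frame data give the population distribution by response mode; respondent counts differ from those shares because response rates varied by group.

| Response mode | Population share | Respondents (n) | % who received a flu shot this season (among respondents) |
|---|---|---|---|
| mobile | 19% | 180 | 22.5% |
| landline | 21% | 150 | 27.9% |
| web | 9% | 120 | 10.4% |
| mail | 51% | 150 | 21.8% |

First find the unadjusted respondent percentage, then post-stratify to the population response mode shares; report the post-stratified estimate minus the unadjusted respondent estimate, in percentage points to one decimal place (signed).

+0.9 percentage points

Unadjusted (pooled respondent) estimate weights by respondent counts:
  (180/600)×22.5 + (150/600)×27.9 + (120/600)×10.4 + (150/600)×21.8 = 21.255%
Post-stratified estimate weights by population shares:
  0.19×22.5 + 0.21×27.9 + 0.09×10.4 + 0.51×21.8 = 22.188%
Difference = 22.188 − 21.255 = 0.933 pp.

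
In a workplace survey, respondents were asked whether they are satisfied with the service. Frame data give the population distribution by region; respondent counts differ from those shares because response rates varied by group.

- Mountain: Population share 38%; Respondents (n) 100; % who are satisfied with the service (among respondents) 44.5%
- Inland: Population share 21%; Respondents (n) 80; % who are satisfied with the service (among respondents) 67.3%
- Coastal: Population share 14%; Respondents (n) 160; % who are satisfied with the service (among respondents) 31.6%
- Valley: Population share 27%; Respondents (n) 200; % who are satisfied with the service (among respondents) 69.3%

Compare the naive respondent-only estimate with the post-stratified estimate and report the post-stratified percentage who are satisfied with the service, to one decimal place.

54.2%

Naive respondent-only estimate (weights = respondent counts):
  (100/540)×44.5 + (80/540)×67.3 + (160/540)×31.6 + (200/540)×69.3 = 53.2407%
Post-stratified estimate weights by population shares:
  0.38×44.5 + 0.21×67.3 + 0.14×31.6 + 0.27×69.3 = 54.178%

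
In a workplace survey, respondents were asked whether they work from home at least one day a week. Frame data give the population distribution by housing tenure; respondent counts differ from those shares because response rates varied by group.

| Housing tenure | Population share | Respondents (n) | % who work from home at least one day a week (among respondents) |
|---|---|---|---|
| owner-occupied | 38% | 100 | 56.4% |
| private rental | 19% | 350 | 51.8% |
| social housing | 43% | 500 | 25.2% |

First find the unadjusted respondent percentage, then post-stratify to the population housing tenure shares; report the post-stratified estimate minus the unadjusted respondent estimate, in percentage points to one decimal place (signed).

Unadjusted (pooled respondent) estimate weights by respondent counts:
  (100/950)×56.4 + (350/950)×51.8 + (500/950)×25.2 = 38.2842%
Post-stratifying to population shares instead:
  0.38×56.4 + 0.19×51.8 + 0.43×25.2 = 42.11%
Difference = 42.11 − 38.2842 = 3.8258 pp.

+3.8 percentage points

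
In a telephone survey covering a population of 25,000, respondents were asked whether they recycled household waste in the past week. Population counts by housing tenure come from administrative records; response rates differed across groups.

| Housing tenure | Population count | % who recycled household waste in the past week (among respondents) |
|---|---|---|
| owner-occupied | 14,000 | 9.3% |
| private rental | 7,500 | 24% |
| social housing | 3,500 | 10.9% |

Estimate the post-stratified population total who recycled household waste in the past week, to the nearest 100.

3,500

Apply each group's respondent rate to its population count:
  owner-occupied: 14,000 × 9.3% = 1302
  private rental: 7,500 × 24% = 1800
  social housing: 3,500 × 10.9% = 381.5
Estimated total = 3483.5 → 3,500.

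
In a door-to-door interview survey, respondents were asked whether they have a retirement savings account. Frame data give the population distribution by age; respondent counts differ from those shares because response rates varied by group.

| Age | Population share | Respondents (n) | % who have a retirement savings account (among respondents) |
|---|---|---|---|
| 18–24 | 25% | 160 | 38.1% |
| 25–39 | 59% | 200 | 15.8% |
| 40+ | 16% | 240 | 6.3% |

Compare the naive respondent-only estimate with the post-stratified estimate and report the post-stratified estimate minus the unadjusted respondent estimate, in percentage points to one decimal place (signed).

Without adjustment, the pooled respondent share is:
  (160/600)×38.1 + (200/600)×15.8 + (240/600)×6.3 = 17.9467%
Post-stratified estimate weights by population shares:
  0.25×38.1 + 0.59×15.8 + 0.16×6.3 = 19.855%
Difference = 19.855 − 17.9467 = 1.9083 pp.

+1.9 percentage points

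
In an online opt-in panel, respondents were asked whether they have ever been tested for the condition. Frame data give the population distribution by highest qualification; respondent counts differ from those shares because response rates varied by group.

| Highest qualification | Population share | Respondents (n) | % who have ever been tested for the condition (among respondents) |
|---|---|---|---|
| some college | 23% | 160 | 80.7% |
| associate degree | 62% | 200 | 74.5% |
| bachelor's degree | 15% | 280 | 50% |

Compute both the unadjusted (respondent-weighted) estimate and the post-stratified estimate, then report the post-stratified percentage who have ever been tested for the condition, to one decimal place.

72.3%

Naive respondent-only estimate (weights = respondent counts):
  (160/640)×80.7 + (200/640)×74.5 + (280/640)×50 = 65.3312%
Reweighting by population highest qualification shares:
  0.23×80.7 + 0.62×74.5 + 0.15×50 = 72.251%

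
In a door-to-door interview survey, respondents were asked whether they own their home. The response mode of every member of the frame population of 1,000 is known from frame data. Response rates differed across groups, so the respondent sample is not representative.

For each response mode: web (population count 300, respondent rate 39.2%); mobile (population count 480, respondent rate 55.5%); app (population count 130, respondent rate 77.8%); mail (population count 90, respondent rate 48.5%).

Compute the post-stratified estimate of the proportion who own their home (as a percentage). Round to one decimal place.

Each cell contributes population-share × respondent value:
  web: (300/1,000) × 39.2 = 11.76
  mobile: (480/1,000) × 55.5 = 26.64
  app: (130/1,000) × 77.8 = 10.114
  mail: (90/1,000) × 48.5 = 4.365
Post-stratified estimate = 52.879 → 52.9%.

52.9%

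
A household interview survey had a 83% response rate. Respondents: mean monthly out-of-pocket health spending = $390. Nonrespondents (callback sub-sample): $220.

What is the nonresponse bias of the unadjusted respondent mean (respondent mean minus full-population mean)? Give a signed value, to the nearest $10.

Nonresponse fraction = 1 − 0.83 = 0.17.
Bias = (nonresponse fraction) × (respondent mean − nonrespondent mean)
     = 0.17 × (390 − 220) = 0.17 × 170 = 28.9.

+$30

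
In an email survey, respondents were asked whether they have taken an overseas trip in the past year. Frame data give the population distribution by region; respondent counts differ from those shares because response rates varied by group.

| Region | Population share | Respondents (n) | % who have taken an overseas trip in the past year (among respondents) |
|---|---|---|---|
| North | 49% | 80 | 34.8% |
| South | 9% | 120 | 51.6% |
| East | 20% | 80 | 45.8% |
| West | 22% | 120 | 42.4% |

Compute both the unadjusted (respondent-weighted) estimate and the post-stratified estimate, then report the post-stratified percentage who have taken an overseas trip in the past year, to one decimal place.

Naive respondent-only estimate (weights = respondent counts):
  (80/400)×34.8 + (120/400)×51.6 + (80/400)×45.8 + (120/400)×42.4 = 44.32%
Reweighting by population region shares:
  0.49×34.8 + 0.09×51.6 + 0.2×45.8 + 0.22×42.4 = 40.184%

40.2%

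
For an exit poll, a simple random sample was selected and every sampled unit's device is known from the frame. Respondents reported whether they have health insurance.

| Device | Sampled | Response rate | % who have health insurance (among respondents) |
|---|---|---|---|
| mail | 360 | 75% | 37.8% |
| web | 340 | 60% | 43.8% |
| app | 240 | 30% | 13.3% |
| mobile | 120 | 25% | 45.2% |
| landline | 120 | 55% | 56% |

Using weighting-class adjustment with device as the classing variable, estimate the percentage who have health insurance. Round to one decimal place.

37.1%

Inverse-response-rate weighting restores each class to its sampled count, so class totals weight by n_sampled:
  mail: 360 × 37.8 = 13608
  web: 340 × 43.8 = 14892
  app: 240 × 13.3 = 3192
  mobile: 120 × 45.2 = 5424
  landline: 120 × 56 = 6720
Adjusted estimate = 43,836 / 1,180 = 37.1492 → 37.1%.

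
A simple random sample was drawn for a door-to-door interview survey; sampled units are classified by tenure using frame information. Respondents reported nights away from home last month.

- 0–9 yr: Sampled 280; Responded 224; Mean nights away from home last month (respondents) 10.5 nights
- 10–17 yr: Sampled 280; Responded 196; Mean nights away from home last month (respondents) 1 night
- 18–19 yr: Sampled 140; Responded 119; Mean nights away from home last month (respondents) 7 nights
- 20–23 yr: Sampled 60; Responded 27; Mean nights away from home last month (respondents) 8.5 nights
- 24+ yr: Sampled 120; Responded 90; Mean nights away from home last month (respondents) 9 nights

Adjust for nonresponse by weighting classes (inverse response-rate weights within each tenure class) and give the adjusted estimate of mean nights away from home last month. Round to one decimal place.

Response rates by class: 0–9 yr 224/280 = 80%, 10–17 yr 196/280 = 70%, 18–19 yr 119/140 = 85%, 20–23 yr 27/60 = 45%, 24+ yr 90/120 = 75%.
Inverse-response-rate weighting restores each class to its sampled count, so class totals weight by n_sampled:
  0–9 yr: 280 × 10.5 = 2940
  10–17 yr: 280 × 1 = 280
  18–19 yr: 140 × 7 = 980
  20–23 yr: 60 × 8.5 = 510
  24+ yr: 120 × 9 = 1080
Adjusted estimate = 5790 / 880 = 6.57955 → 6.6.

6.6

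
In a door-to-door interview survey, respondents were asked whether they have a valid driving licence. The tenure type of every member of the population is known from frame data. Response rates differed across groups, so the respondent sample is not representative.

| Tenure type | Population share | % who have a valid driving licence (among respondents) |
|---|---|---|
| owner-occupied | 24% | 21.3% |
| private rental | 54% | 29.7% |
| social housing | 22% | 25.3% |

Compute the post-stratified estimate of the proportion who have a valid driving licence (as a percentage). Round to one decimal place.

Each cell contributes population-share × respondent value:
  owner-occupied: 0.24 × 21.3 = 5.112
  private rental: 0.54 × 29.7 = 16.038
  social housing: 0.22 × 25.3 = 5.566
Post-stratified estimate = 26.716 → 26.7%.

26.7%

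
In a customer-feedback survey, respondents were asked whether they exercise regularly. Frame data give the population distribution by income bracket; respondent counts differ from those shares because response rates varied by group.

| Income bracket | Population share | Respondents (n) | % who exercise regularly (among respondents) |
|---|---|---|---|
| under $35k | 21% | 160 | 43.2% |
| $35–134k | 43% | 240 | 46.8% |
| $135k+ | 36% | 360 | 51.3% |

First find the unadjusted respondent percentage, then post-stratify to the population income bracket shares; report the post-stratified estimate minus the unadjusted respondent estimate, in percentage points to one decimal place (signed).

-0.5 percentage points

Naive respondent-only estimate (weights = respondent counts):
  (160/760)×43.2 + (240/760)×46.8 + (360/760)×51.3 = 48.1737%
Post-stratifying to population shares instead:
  0.21×43.2 + 0.43×46.8 + 0.36×51.3 = 47.664%
Difference = 47.664 − 48.1737 = -0.5097 pp.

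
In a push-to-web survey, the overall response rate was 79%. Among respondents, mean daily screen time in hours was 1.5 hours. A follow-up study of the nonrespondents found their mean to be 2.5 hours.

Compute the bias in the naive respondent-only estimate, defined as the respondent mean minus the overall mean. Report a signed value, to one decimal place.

-0.2

Nonresponse fraction = 1 − 0.79 = 0.21.
Bias = (nonresponse fraction) × (respondent mean − nonrespondent mean)
     = 0.21 × (1.5 − 2.5) = 0.21 × -1 = -0.21.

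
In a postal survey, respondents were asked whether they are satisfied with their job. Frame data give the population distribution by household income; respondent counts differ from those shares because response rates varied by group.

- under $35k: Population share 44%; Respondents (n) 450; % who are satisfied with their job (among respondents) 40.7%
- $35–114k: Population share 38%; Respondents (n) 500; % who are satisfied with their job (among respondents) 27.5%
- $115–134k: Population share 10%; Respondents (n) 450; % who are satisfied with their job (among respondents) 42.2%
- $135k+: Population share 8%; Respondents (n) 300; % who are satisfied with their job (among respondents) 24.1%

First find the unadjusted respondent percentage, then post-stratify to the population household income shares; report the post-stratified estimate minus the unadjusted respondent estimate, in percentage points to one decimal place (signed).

+0.2 percentage points

Naive respondent-only estimate (weights = respondent counts):
  (450/1700)×40.7 + (500/1700)×27.5 + (450/1700)×42.2 + (300/1700)×24.1 = 34.2853%
Post-stratifying to population shares instead:
  0.44×40.7 + 0.38×27.5 + 0.1×42.2 + 0.08×24.1 = 34.506%
Difference = 34.506 − 34.2853 = 0.2207 pp.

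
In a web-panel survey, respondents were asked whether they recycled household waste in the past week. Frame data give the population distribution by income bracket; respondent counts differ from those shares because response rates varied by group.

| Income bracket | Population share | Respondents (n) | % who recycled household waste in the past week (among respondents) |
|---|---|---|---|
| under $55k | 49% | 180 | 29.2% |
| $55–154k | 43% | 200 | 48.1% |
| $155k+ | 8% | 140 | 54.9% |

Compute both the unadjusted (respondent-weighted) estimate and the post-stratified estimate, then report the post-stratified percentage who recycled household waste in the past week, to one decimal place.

Without adjustment, the pooled respondent share is:
  (180/520)×29.2 + (200/520)×48.1 + (140/520)×54.9 = 43.3885%
Post-stratified estimate weights by population shares:
  0.49×29.2 + 0.43×48.1 + 0.08×54.9 = 39.383%

39.4%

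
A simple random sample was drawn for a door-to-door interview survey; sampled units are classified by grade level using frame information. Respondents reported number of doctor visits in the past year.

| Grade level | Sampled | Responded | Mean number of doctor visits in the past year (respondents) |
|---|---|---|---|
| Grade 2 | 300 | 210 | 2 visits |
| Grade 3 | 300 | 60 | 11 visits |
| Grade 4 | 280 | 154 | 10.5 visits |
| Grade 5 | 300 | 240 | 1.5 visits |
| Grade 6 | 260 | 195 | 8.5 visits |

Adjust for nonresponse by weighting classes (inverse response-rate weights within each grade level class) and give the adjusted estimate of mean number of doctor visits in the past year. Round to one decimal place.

Class response rates: Grade 2 210/300 = 70%, Grade 3 60/300 = 20%, Grade 4 154/280 = 55%, Grade 5 240/300 = 80%, Grade 6 195/260 = 75%.
Inverse-response-rate weighting restores each class to its sampled count, so class totals weight by n_sampled:
  Grade 2: 300 × 2 = 600
  Grade 3: 300 × 11 = 3300
  Grade 4: 280 × 10.5 = 2940
  Grade 5: 300 × 1.5 = 450
  Grade 6: 260 × 8.5 = 2210
Adjusted estimate = 9500 / 1,440 = 6.59722 → 6.6.

6.6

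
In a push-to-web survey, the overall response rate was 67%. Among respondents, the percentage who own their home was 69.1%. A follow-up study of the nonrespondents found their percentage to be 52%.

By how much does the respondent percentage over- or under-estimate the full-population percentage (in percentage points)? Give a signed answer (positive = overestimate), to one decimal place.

Nonresponse fraction = 1 − 0.67 = 0.33.
Bias = (nonresponse fraction) × (respondent percentage − nonrespondent percentage)
     = 0.33 × (69.1 − 52) = 0.33 × 17.1 = 5.643.

+5.6 percentage points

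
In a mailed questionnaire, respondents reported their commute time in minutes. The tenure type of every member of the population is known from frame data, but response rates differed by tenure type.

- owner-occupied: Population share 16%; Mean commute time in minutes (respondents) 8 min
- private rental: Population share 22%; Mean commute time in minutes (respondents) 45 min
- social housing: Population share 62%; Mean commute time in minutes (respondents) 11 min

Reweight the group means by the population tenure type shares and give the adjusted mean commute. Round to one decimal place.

18.0

Each cell contributes population-share × respondent value:
  owner-occupied: 0.16 × 8 = 1.28
  private rental: 0.22 × 45 = 9.9
  social housing: 0.62 × 11 = 6.82
Post-stratified estimate = 18 → 18.0.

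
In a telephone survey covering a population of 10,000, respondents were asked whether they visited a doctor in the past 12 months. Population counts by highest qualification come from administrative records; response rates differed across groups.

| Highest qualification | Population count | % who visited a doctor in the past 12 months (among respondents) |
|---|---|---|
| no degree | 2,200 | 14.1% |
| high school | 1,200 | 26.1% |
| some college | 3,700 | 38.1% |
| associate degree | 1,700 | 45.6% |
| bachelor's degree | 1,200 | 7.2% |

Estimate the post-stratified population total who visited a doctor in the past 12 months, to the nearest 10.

Estimated count per cell = population count × respondent percentage:
  no degree: 2,200 × 14.1% = 310.2
  high school: 1,200 × 26.1% = 313.2
  some college: 3,700 × 38.1% = 1409.7
  associate degree: 1,700 × 45.6% = 775.2
  bachelor's degree: 1,200 × 7.2% = 86.4
Estimated total = 2894.7 → 2,890.

2,890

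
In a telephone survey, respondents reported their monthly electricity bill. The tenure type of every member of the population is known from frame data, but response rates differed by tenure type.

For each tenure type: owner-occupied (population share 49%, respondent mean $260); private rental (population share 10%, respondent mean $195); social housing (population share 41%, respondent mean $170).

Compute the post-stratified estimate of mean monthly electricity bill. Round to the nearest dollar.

$217

Weight each group's respondent value by its population share:
  owner-occupied: 0.49 × 260 = 127.4
  private rental: 0.1 × 195 = 19.5
  social housing: 0.41 × 170 = 69.7
Post-stratified estimate = 216.6 → $217.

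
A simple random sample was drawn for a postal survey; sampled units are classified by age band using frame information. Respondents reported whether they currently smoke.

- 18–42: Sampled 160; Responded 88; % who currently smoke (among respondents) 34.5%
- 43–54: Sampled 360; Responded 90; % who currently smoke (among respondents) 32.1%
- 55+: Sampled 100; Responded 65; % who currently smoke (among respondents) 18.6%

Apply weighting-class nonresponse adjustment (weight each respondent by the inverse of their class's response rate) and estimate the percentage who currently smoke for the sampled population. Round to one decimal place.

30.5%

Class response rates: 18–42 88/160 = 55%, 43–54 90/360 = 25%, 55+ 65/100 = 65%.
Each respondent's weight = sampled/responded in their class; summing within a class gives n_sampled, so:
  18–42: 160 × 34.5 = 5520
  43–54: 360 × 32.1 = 11,556
  55+: 100 × 18.6 = 1860
Adjusted estimate = 18,936 / 620 = 30.5419 → 30.5%.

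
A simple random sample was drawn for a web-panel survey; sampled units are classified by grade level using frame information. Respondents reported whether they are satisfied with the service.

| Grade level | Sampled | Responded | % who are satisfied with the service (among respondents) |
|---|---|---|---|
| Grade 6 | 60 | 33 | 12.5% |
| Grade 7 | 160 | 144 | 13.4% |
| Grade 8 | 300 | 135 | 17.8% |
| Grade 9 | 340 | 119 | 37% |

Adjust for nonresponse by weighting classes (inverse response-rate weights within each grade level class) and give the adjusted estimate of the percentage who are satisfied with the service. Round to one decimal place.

Class response rates: Grade 6 33/60 = 55%, Grade 7 144/160 = 90%, Grade 8 135/300 = 45%, Grade 9 119/340 = 35%.
With weight = n_sampled/n_responded per class, the weighted class total is n_sampled:
  Grade 6: 60 × 12.5 = 750
  Grade 7: 160 × 13.4 = 2144
  Grade 8: 300 × 17.8 = 5340
  Grade 9: 340 × 37 = 12,580
Adjusted estimate = 20,814 / 860 = 24.2023 → 24.2%.

24.2%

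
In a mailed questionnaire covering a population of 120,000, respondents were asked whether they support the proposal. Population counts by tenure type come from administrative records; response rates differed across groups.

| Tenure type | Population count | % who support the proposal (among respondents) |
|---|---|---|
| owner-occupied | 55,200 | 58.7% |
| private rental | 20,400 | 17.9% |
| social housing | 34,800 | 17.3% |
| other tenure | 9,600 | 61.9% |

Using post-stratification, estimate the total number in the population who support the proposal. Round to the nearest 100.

48,000

Each cell contributes its population count × the respondent rate:
  owner-occupied: 55,200 × 58.7% = 32402.4
  private rental: 20,400 × 17.9% = 3651.6
  social housing: 34,800 × 17.3% = 6020.4
  other tenure: 9,600 × 61.9% = 5942.4
Estimated total = 48016.8 → 48,000.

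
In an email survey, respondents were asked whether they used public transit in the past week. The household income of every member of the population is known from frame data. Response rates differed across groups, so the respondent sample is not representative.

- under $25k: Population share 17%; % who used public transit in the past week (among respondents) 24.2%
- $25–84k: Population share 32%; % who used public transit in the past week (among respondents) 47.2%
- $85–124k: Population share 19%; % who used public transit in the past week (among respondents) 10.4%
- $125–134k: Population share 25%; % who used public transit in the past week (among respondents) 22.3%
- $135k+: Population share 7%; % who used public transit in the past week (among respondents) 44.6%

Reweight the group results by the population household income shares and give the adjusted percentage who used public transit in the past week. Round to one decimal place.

29.9%

Reweight to the known household income distribution:
  under $25k: 0.17 × 24.2 = 4.114
  $25–84k: 0.32 × 47.2 = 15.104
  $85–124k: 0.19 × 10.4 = 1.976
  $125–134k: 0.25 × 22.3 = 5.575
  $135k+: 0.07 × 44.6 = 3.122
Post-stratified estimate = 29.891 → 29.9%.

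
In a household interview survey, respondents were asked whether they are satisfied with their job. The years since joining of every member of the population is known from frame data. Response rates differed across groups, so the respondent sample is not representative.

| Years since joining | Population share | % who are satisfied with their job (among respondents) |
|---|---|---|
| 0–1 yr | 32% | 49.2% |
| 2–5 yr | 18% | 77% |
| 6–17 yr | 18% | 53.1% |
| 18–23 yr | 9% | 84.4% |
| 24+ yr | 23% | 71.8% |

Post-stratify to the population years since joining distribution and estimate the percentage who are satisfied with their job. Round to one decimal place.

63.3%

Reweight to the known years since joining distribution:
  0–1 yr: 0.32 × 49.2 = 15.744
  2–5 yr: 0.18 × 77 = 13.86
  6–17 yr: 0.18 × 53.1 = 9.558
  18–23 yr: 0.09 × 84.4 = 7.596
  24+ yr: 0.23 × 71.8 = 16.514
Post-stratified estimate = 63.272 → 63.3%.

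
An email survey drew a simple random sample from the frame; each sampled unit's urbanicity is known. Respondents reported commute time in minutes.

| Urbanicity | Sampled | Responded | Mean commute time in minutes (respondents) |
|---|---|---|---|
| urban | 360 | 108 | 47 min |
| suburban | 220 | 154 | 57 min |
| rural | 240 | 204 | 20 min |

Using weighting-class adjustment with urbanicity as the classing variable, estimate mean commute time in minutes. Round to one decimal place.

Class response rates: urban 108/360 = 30%, suburban 154/220 = 70%, rural 204/240 = 85%.
Weighting each respondent by the inverse class response rate inflates each class back to its sampled size, so the class weight is n_sampled:
  urban: 360 × 47 = 16,920
  suburban: 220 × 57 = 12,540
  rural: 240 × 20 = 4800
Adjusted estimate = 34,260 / 820 = 41.7805 → 41.8.

41.8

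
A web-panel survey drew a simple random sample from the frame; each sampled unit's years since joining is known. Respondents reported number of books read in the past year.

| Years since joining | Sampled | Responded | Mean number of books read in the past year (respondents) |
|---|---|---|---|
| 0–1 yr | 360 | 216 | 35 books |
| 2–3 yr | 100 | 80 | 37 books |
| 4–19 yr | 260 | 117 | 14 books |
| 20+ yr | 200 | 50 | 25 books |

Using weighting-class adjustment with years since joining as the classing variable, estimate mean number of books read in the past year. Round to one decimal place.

27.1

Class response rates: 0–1 yr 216/360 = 60%, 2–3 yr 80/100 = 80%, 4–19 yr 117/260 = 45%, 20+ yr 50/200 = 25%.
Each respondent's weight = sampled/responded in their class; summing within a class gives n_sampled, so:
  0–1 yr: 360 × 35 = 12,600
  2–3 yr: 100 × 37 = 3700
  4–19 yr: 260 × 14 = 3640
  20+ yr: 200 × 25 = 5000
Adjusted estimate = 24,940 / 920 = 27.1087 → 27.1.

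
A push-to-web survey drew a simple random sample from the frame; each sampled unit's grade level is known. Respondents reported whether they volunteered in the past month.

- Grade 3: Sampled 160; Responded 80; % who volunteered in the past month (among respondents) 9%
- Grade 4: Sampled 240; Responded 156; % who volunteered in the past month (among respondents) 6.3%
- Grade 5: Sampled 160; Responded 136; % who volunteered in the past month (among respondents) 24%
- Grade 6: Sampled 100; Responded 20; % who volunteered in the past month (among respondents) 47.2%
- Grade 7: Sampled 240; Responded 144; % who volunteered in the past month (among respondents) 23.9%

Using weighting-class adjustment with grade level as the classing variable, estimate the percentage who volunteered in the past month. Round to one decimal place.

19.2%

Class response rates: Grade 3 80/160 = 50%, Grade 4 156/240 = 65%, Grade 5 136/160 = 85%, Grade 6 20/100 = 20%, Grade 7 144/240 = 60%.
With weight = n_sampled/n_responded per class, the weighted class total is n_sampled:
  Grade 3: 160 × 9 = 1440
  Grade 4: 240 × 6.3 = 1512
  Grade 5: 160 × 24 = 3840
  Grade 6: 100 × 47.2 = 4720
  Grade 7: 240 × 23.9 = 5736
Adjusted estimate = 17,248 / 900 = 19.1644 → 19.2%.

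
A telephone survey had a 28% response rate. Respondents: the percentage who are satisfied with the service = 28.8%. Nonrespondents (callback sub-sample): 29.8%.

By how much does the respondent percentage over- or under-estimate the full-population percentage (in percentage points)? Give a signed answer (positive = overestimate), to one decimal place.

-0.7 percentage points

Nonresponse fraction = 1 − 0.28 = 0.72.
Bias = (nonresponse fraction) × (respondent percentage − nonrespondent percentage)
     = 0.72 × (28.8 − 29.8) = 0.72 × -1 = -0.72.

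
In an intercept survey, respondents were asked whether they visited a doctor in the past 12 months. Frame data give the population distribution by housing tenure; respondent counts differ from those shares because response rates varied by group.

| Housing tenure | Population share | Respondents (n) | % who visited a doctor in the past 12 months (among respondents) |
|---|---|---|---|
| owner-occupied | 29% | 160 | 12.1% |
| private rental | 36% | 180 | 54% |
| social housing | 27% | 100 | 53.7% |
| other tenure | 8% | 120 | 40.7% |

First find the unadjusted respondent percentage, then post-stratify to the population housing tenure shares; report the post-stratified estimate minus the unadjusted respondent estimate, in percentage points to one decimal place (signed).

+1.6 percentage points

Without adjustment, the pooled respondent share is:
  (160/560)×12.1 + (180/560)×54 + (100/560)×53.7 + (120/560)×40.7 = 39.125%
Reweighting by population housing tenure shares:
  0.29×12.1 + 0.36×54 + 0.27×53.7 + 0.08×40.7 = 40.704%
Difference = 40.704 − 39.125 = 1.579 pp.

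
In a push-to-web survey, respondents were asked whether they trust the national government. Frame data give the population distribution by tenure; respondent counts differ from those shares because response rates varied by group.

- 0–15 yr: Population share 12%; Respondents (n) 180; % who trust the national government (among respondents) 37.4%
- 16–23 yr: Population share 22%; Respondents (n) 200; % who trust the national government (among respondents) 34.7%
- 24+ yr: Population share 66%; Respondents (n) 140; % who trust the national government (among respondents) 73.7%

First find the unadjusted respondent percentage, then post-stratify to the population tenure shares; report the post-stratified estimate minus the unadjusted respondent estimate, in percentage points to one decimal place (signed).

Without adjustment, the pooled respondent share is:
  (180/520)×37.4 + (200/520)×34.7 + (140/520)×73.7 = 46.1346%
Post-stratified estimate weights by population shares:
  0.12×37.4 + 0.22×34.7 + 0.66×73.7 = 60.764%
Difference = 60.764 − 46.1346 = 14.6294 pp.

+14.6 percentage points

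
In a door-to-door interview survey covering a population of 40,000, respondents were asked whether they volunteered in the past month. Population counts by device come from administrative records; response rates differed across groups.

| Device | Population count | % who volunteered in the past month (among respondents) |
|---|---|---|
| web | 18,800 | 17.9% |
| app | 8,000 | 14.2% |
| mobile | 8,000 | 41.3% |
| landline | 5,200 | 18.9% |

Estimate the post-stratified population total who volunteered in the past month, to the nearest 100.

Each cell contributes its population count × the respondent rate:
  web: 18,800 × 17.9% = 3365.2
  app: 8,000 × 14.2% = 1136
  mobile: 8,000 × 41.3% = 3304
  landline: 5,200 × 18.9% = 982.8
Estimated total = 8788 → 8,800.

8,800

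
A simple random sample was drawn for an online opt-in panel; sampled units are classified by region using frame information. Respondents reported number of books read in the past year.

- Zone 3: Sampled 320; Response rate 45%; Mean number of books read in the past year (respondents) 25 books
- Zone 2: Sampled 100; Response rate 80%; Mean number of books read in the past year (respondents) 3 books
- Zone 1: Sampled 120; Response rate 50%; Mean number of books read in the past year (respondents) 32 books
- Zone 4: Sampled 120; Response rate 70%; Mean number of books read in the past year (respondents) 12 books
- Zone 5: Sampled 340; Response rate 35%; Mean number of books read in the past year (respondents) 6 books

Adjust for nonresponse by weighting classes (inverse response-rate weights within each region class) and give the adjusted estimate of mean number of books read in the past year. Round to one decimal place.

With weight = n_sampled/n_responded per class, the weighted class total is n_sampled:
  Zone 3: 320 × 25 = 8000
  Zone 2: 100 × 3 = 300
  Zone 1: 120 × 32 = 3840
  Zone 4: 120 × 12 = 1440
  Zone 5: 340 × 6 = 2040
Adjusted estimate = 15,620 / 1,000 = 15.62 → 15.6.

15.6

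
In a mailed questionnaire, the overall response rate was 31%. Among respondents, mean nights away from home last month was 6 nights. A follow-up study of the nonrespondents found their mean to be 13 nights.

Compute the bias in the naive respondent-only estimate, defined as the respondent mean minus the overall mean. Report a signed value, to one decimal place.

Nonresponse fraction = 1 − 0.31 = 0.69.
Bias = (nonresponse fraction) × (respondent mean − nonrespondent mean)
     = 0.69 × (6 − 13) = 0.69 × -7 = -4.83.

-4.8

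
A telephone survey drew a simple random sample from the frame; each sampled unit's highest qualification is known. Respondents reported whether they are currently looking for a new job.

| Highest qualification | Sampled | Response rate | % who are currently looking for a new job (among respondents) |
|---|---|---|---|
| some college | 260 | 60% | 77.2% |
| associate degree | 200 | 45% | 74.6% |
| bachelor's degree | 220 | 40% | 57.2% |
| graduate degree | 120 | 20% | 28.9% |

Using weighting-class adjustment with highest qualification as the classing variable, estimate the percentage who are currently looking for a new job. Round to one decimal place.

63.8%

Inverse-response-rate weighting restores each class to its sampled count, so class totals weight by n_sampled:
  some college: 260 × 77.2 = 20,072
  associate degree: 200 × 74.6 = 14920
  bachelor's degree: 220 × 57.2 = 12,584
  graduate degree: 120 × 28.9 = 3468
Adjusted estimate = 51,044 / 800 = 63.805 → 63.8%.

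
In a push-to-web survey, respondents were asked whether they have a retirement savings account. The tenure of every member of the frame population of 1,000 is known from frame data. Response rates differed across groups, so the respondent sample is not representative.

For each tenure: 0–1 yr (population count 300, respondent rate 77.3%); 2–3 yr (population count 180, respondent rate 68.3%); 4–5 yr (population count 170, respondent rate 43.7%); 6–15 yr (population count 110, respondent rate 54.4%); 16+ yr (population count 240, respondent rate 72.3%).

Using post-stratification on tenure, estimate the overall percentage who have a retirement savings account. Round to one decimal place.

66.2%

Post-stratification weights by population share, not respondent share:
  0–1 yr: (300/1,000) × 77.3 = 23.19
  2–3 yr: (180/1,000) × 68.3 = 12.294
  4–5 yr: (170/1,000) × 43.7 = 7.429
  6–15 yr: (110/1,000) × 54.4 = 5.984
  16+ yr: (240/1,000) × 72.3 = 17.352
Post-stratified estimate = 66.249 → 66.2%.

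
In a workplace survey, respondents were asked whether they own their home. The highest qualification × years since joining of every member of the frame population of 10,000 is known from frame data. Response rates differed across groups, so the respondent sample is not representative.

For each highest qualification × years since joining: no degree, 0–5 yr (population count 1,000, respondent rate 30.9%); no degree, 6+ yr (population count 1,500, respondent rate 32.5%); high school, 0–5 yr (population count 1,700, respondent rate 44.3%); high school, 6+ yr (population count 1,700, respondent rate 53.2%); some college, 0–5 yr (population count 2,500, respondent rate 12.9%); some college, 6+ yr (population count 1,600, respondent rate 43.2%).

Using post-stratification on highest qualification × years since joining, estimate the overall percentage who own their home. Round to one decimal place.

Reweight to the known highest qualification × years since joining distribution:
  no degree, 0–5 yr: (1,000/10,000) × 30.9 = 3.09
  no degree, 6+ yr: (1,500/10,000) × 32.5 = 4.875
  high school, 0–5 yr: (1,700/10,000) × 44.3 = 7.531
  high school, 6+ yr: (1,700/10,000) × 53.2 = 9.044
  some college, 0–5 yr: (2,500/10,000) × 12.9 = 3.225
  some college, 6+ yr: (1,600/10,000) × 43.2 = 6.912
Post-stratified estimate = 34.677 → 34.7%.

34.7%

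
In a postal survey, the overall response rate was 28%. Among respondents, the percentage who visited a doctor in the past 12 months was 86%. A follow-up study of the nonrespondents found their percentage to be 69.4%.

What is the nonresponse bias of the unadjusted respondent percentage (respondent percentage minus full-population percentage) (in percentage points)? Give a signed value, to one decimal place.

+12.0 percentage points

Nonresponse fraction = 1 − 0.28 = 0.72.
Bias = (nonresponse fraction) × (respondent percentage − nonrespondent percentage)
     = 0.72 × (86 − 69.4) = 0.72 × 16.6 = 11.952.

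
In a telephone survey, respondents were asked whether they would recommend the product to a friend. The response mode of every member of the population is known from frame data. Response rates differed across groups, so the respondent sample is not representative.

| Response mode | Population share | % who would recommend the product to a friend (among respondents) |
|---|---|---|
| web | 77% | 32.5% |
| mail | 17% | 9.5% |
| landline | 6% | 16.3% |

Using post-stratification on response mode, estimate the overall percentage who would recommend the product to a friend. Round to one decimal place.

27.6%

Reweight to the known response mode distribution:
  web: 0.77 × 32.5 = 25.025
  mail: 0.17 × 9.5 = 1.615
  landline: 0.06 × 16.3 = 0.978
Post-stratified estimate = 27.618 → 27.6%.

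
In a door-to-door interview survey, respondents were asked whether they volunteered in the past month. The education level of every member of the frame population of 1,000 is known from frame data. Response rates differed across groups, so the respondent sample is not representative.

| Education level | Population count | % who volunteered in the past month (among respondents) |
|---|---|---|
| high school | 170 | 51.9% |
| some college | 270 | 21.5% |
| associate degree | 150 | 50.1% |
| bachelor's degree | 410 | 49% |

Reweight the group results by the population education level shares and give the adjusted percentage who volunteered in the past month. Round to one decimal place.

42.2%

Reweight to the known education level distribution:
  high school: (170/1,000) × 51.9 = 8.823
  some college: (270/1,000) × 21.5 = 5.805
  associate degree: (150/1,000) × 50.1 = 7.515
  bachelor's degree: (410/1,000) × 49 = 20.09
Post-stratified estimate = 42.233 → 42.2%.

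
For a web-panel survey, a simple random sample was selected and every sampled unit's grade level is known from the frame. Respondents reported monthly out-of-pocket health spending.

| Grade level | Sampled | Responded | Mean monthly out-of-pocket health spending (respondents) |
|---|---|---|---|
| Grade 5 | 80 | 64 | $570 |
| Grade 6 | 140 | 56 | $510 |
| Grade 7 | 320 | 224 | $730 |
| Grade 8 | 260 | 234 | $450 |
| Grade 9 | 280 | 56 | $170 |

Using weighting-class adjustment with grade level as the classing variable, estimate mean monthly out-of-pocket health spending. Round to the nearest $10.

Class response rates: Grade 5 64/80 = 80%, Grade 6 56/140 = 40%, Grade 7 224/320 = 70%, Grade 8 234/260 = 90%, Grade 9 56/280 = 20%.
Inverse-response-rate weighting restores each class to its sampled count, so class totals weight by n_sampled:
  Grade 5: 80 × 570 = 45,600
  Grade 6: 140 × 510 = 71,400
  Grade 7: 320 × 730 = 233,600
  Grade 8: 260 × 450 = 117,000
  Grade 9: 280 × 170 = 47,600
Adjusted estimate = 515,200 / 1,080 = 477.037 → $480.

$480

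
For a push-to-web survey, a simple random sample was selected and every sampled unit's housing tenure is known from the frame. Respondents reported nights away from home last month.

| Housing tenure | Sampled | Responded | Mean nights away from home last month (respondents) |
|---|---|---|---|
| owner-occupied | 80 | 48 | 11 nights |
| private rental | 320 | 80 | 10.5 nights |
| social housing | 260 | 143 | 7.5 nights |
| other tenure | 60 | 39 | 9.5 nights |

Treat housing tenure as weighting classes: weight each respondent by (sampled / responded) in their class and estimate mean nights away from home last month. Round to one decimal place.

9.4

Class response rates: owner-occupied 48/80 = 60%, private rental 80/320 = 25%, social housing 143/260 = 55%, other tenure 39/60 = 65%.
Inverse-response-rate weighting restores each class to its sampled count, so class totals weight by n_sampled:
  owner-occupied: 80 × 11 = 880
  private rental: 320 × 10.5 = 3360
  social housing: 260 × 7.5 = 1950
  other tenure: 60 × 9.5 = 570
Adjusted estimate = 6760 / 720 = 9.38889 → 9.4.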